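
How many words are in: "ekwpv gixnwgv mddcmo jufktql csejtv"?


Input string: 'ekwpv gixnwgv mddcmo jufktql csejtv'
Operation: split by spaces
Words found: 'ekwpv', 'gixnwgv', 'mddcmo', 'jufktql', 'csejtv'
Word count: 5


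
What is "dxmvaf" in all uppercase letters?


Input string: 'dxmvaf'
Operation: convert each letter to uppercase
Mapping: 'd'->'D', 'x'->'X', 'm'->'M', 'v'->'V', 'a'->'A', 'f'->'F'
Result: DXMVAF


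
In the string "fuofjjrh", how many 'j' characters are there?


Input string: 'fuofjjrh'
Target character: 'j'
Scan each position: s[4]='j', s[5]='j'
Matches found at indices: 4, 5
Total: 2


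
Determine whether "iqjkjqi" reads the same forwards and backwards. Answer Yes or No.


Input string: 'iqjkjqi'
Reversed: 'iqjkjqi'
Compare pairs: s[0]='i' vs s[6]='i' (match), s[1]='q' vs s[5]='q' (match), s[2]='j' vs s[4]='j' (match)
Palindrome: Yes


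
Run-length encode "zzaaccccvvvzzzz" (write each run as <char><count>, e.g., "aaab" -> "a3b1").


Input: 'zzaaccccvvvzzzz'
Operation: identify consecutive runs
Runs: 'zz' -> z2, 'aa' -> a2, 'cccc' -> c4, 'vvv' -> v3, 'zzzz' -> z4
Encoded: z2a2c4v3z4


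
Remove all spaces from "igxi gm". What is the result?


Input string: 'igxi gm'
Operation: remove all spaces
Words: 'igxi', 'gm'
Join without spaces: igxigm


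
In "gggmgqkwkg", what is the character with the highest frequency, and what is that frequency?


Input: 'gggmgqkwkg'
Operation: tally each character
Counts: 'g':5, 'k':2, 'm':1, 'q':1, 'w':1
Maximum: 'g' appears 5 times


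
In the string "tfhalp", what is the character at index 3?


Input string: 'tfhalp'
Operation: get character at index 3
Index mapping: s[0]='t', s[1]='f', s[2]='h', s[3]='a'
Result: 'a'


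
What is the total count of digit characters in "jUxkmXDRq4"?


Input string: 'jUxkmXDRq4'
Operation: count digit characters (0-9)
Scan: 'j', 'U', 'x', 'k', 'm', 'X', 'D', 'R', 'q', '4'(digit)
Digits found: 1
Result: 1


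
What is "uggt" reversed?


Input string: 'uggt'
Operation: reverse character order
Original order: 'u' -> 'g' -> 'g' -> 't'
Reversed order: 't' -> 'g' -> 'g' -> 'u'
Result: tggu


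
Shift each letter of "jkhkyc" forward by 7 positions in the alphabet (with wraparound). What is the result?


Input: 'jkhkyc', shift = 7
Operation: for each letter, (position + 7) mod 26
Mapping: 'j'(9+7=16)->'q', 'k'(10+7=17)->'r', 'h'(7+7=14)->'o', 'k'(10+7=17)->'r', 'y'(24+7=31, 31 mod 26=5)->'f', 'c'(2+7=9)->'j'
Result: qrorfj


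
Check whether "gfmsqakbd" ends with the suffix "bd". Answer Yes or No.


Input string: 'gfmsqakbd'
Suffix to check: 'bd'
Last 2 characters of input: 'bd'
Match: True
Result: Yes


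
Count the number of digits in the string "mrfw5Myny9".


Input string: 'mrfw5Myny9'
Operation: count digit characters (0-9)
Scan: 'm', 'r', 'f', 'w', '5'(digit), 'M', 'y', 'n', 'y', '9'(digit)
Digits found: 2
Result: 2


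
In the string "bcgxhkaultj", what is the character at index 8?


Input string: 'bcgxhkaultj'
Operation: get character at index 8
Index mapping: s[0]='b', s[1]='c', s[2]='g', s[3]='x', s[4]='h', s[5]='k', s[6]='a', s[7]='u', s[8]='l'
Result: 'l'


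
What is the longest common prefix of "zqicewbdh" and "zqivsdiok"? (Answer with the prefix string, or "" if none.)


String 1: 'zqicewbdh'
String 2: 'zqivsdiok'
Compare position by position:
pos 0: 'z' vs 'z' match
pos 1: 'q' vs 'q' match
pos 2: 'i' vs 'i' match
pos 3: 'c' vs 'v' differ -> stop
Longest common prefix: "zqi" (length 3)


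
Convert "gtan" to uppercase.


Input string: 'gtan'
Operation: convert each letter to uppercase
Mapping: 'g'->'G', 't'->'T', 'a'->'A', 'n'->'N'
Result: GTAN


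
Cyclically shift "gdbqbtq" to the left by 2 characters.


Input: 'gdbqbtq', shift = 2
Operation: split at index 2 and swap parts
Front part s[0:2] = 'gd'
Back part s[2:] = 'bqbtq'
Rotated = back + front = 'bqbtq' + 'gd'
Result: bqbtqgd


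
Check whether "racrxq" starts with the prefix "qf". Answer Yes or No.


Input string: 'racrxq'
Prefix to check: 'qf'
First 2 characters of input: 'ra'
Match: False
Result: No


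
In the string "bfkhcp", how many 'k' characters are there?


Input string: 'bfkhcp'
Target character: 'k'
Scan each position: s[2]='k'
Matches found at indices: 2
Total: 1


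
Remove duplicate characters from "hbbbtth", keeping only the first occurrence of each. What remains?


Input: 'hbbbtth'
Operation: keep first occurrence of each character
Scan: s[0]='h' new -> keep; s[1]='b' new -> keep; s[2]='b' seen -> skip; s[3]='b' seen -> skip; s[4]='t' new -> keep; s[5]='t' seen -> skip; s[6]='h' seen -> skip
Result: hbt


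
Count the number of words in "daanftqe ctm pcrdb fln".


Input string: 'daanftqe ctm pcrdb fln'
Operation: split by spaces
Words found: 'daanftqe', 'ctm', 'pcrdb', 'fln'
Word count: 4


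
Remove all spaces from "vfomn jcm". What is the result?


Input string: 'vfomn jcm'
Operation: remove all spaces
Words: 'vfomn', 'jcm'
Join without spaces: vfomnjcm


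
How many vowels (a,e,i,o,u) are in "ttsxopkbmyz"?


Input string: 'ttsxopkbmyz'
Operation: count vowels (a, e, i, o, u)
Scan: s[0]='t', s[1]='t', s[2]='s', s[3]='x', s[4]='o' (vowel), s[5]='p', s[6]='k', s[7]='b', s[8]='m', s[9]='y', s[10]='z'
Vowels found: 1
Result: 1


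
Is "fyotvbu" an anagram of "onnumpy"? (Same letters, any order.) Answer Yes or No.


String 1: 'onnumpy' -> sorted: 'mnnopuy'
String 2: 'fyotvbu' -> sorted: 'bfotuvy'
Compare sorted forms: 'mnnopuy' != 'bfotuvy'
Anagram: No


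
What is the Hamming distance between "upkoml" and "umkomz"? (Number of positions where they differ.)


String 1: 'upkoml'
String 2: 'umkomz'
Compare each position: pos 0: 'u'=='u', pos 1: 'p'!='m', pos 2: 'k'=='k', pos 3: 'o'=='o', pos 4: 'm'=='m', pos 5: 'l'!='z'
Differing positions: 2
Hamming distance: 2


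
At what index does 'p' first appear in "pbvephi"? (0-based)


Input string: 'pbvephi'
Target: 'p'
Scanning left to right: s[0]='p'
First match at index: 0


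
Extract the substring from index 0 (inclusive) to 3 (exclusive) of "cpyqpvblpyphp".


Input string: 'cpyqpvblpyphp'
Operation: slice [0:3]
Extract characters: s[0]='c', s[1]='p', s[2]='y'
Result: cpy


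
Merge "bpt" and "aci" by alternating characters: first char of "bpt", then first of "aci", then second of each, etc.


String 1: 'bpt'
String 2: 'aci'
Operation: alternate characters
Pairs: 'b'+'a', 'p'+'c', 't'+'i'
Result: bapcti


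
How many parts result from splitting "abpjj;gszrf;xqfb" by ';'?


Input string: 'abpjj;gszrf;xqfb'
Delimiter: ';'
Split result: 'abpjj', 'gszrf', 'xqfb'
Number of parts: 3


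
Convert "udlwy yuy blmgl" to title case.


Input string: 'udlwy yuy blmgl'
Operation: capitalize first letter of each word
Word transformations: 'udlwy'->'Udlwy', 'yuy'->'Yuy', 'blmgl'->'Blmgl'
Result: Udlwy Yuy Blmgl


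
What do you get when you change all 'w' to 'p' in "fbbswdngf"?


Input string: 'fbbswdngf'
Operation: replace 'w' with 'p'
Positions of 'w': 4
After replacement: fbbspdngf


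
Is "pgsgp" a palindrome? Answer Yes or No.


Input string: 'pgsgp'
Reversed: 'pgsgp'
Compare pairs: s[0]='p' vs s[4]='p' (match), s[1]='g' vs s[3]='g' (match)
Palindrome: Yes


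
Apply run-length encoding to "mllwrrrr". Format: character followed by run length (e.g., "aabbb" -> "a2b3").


Input: 'mllwrrrr'
Operation: identify consecutive runs
Runs: 'm' -> m1, 'll' -> l2, 'w' -> w1, 'rrrr' -> r4
Encoded: m1l2w1r4


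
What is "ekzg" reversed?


Input string: 'ekzg'
Operation: reverse character order
Original order: 'e' -> 'k' -> 'z' -> 'g'
Reversed order: 'g' -> 'z' -> 'k' -> 'e'
Result: gzke


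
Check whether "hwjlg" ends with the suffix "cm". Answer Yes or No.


Input string: 'hwjlg'
Suffix to check: 'cm'
Last 2 characters of input: 'lg'
Match: False
Result: No


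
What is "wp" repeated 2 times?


Input string: 'wp'
Operation: repeat 2 times
Concatenation: 'wp' + 'wp'
Result: wpwp


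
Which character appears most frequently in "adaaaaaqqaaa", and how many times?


Input: 'adaaaaaqqaaa'
Operation: tally each character
Counts: 'a':9, 'd':1, 'q':2
Maximum: 'a' appears 9 times


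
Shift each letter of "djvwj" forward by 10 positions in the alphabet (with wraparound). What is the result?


Input: 'djvwj', shift = 10
Operation: for each letter, (position + 10) mod 26
Mapping: 'd'(3+10=13)->'n', 'j'(9+10=19)->'t', 'v'(21+10=31, 31 mod 26=5)->'f', 'w'(22+10=32, 32 mod 26=6)->'g', 'j'(9+10=19)->'t'
Result: ntfgt


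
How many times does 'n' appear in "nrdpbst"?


Input string: 'nrdpbst'
Target character: 'n'
Scan each position: s[0]='n'
Matches found at indices: 0
Total: 1


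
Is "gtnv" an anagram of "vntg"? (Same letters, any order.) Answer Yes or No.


String 1: 'vntg' -> sorted: 'gntv'
String 2: 'gtnv' -> sorted: 'gntv'
Compare sorted forms: 'gntv' == 'gntv'
Anagram: Yes


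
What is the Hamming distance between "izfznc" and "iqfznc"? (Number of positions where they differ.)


String 1: 'izfznc'
String 2: 'iqfznc'
Compare each position: pos 0: 'i'=='i', pos 1: 'z'!='q', pos 2: 'f'=='f', pos 3: 'z'=='z', pos 4: 'n'=='n', pos 5: 'c'=='c'
Differing positions: 1
Hamming distance: 1


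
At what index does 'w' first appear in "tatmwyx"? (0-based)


Input string: 'tatmwyx'
Target: 'w'
Scanning left to right: s[0]='t', s[1]='a', s[2]='t', s[3]='m', s[4]='w'
First match at index: 4


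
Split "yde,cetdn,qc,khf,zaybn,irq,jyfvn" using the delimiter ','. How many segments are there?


Input string: 'yde,cetdn,qc,khf,zaybn,irq,jyfvn'
Delimiter: ','
Split result: 'yde', 'cetdn', 'qc', 'khf', 'zaybn', 'irq', 'jyfvn'
Number of parts: 7


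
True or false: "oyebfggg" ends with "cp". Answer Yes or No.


Input string: 'oyebfggg'
Suffix to check: 'cp'
Last 2 characters of input: 'gg'
Match: False
Result: No


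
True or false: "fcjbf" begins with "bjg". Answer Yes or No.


Input string: 'fcjbf'
Prefix to check: 'bjg'
First 3 characters of input: 'fcj'
Match: False
Result: No


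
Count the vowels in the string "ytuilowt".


Input string: 'ytuilowt'
Operation: count vowels (a, e, i, o, u)
Scan: s[0]='y', s[1]='t', s[2]='u' (vowel), s[3]='i' (vowel), s[4]='l', s[5]='o' (vowel), s[6]='w', s[7]='t'
Vowels found: 3
Result: 3


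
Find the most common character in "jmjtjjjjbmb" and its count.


Input: 'jmjtjjjjbmb'
Operation: tally each character
Counts: 'b':2, 'j':6, 'm':2, 't':1
Maximum: 'j' appears 6 times


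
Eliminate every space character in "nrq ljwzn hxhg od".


Input string: 'nrq ljwzn hxhg od'
Operation: remove all spaces
Words: 'nrq', 'ljwzn', 'hxhg', 'od'
Join without spaces: nrqljwznhxhgod


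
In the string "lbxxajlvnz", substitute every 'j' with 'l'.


Input string: 'lbxxajlvnz'
Operation: replace 'j' with 'l'
Positions of 'j': 5
After replacement: lbxxallvnz


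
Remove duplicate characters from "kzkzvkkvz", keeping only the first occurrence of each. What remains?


Input: 'kzkzvkkvz'
Operation: keep first occurrence of each character
Scan: s[0]='k' new -> keep; s[1]='z' new -> keep; s[2]='k' seen -> skip; s[3]='z' seen -> skip; s[4]='v' new -> keep; s[5]='k' seen -> skip; s[6]='k' seen -> skip; s[7]='v' seen -> skip; s[8]='z' seen -> skip
Result: kzv


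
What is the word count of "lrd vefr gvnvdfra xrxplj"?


Input string: 'lrd vefr gvnvdfra xrxplj'
Operation: split by spaces
Words found: 'lrd', 'vefr', 'gvnvdfra', 'xrxplj'
Word count: 4


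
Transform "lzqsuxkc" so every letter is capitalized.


Input string: 'lzqsuxkc'
Operation: convert each letter to uppercase
Mapping: 'l'->'L', 'z'->'Z', 'q'->'Q', 's'->'S', 'u'->'U', 'x'->'X', 'k'->'K', 'c'->'C'
Result: LZQSUXKC


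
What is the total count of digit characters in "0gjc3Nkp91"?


Input string: '0gjc3Nkp91'
Operation: count digit characters (0-9)
Scan: '0'(digit), 'g', 'j', 'c', '3'(digit), 'N', 'k', 'p', '9'(digit), '1'(digit)
Digits found: 4
Result: 4


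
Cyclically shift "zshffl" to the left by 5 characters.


Input: 'zshffl', shift = 5
Operation: split at index 5 and swap parts
Front part s[0:5] = 'zshff'
Back part s[5:] = 'l'
Rotated = back + front = 'l' + 'zshff'
Result: lzshff


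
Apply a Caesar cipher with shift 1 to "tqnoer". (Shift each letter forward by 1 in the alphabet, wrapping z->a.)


Input: 'tqnoer', shift = 1
Operation: for each letter, (position + 1) mod 26
Mapping: 't'(19+1=20)->'u', 'q'(16+1=17)->'r', 'n'(13+1=14)->'o', 'o'(14+1=15)->'p', 'e'(4+1=5)->'f', 'r'(17+1=18)->'s'
Result: uropfs


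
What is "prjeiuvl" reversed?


Input string: 'prjeiuvl'
Operation: reverse character order
Original order: 'p' -> 'r' -> 'j' -> 'e' -> 'i' -> 'u' -> 'v' -> 'l'
Reversed order: 'l' -> 'v' -> 'u' -> 'i' -> 'e' -> 'j' -> 'r' -> 'p'
Result: lvuiejrp


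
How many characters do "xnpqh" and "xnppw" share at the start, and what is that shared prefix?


String 1: 'xnpqh'
String 2: 'xnppw'
Compare position by position:
pos 0: 'x' vs 'x' match
pos 1: 'n' vs 'n' match
pos 2: 'p' vs 'p' match
pos 3: 'q' vs 'p' differ -> stop
Longest common prefix: "xnp" (length 3)


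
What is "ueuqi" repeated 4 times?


Input string: 'ueuqi'
Operation: repeat 4 times
Concatenation: 'ueuqi' + 'ueuqi' + 'ueuqi' + 'ueuqi'
Result: ueuqiueuqiueuqiueuqi


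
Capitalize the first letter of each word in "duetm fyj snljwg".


Input string: 'duetm fyj snljwg'
Operation: capitalize first letter of each word
Word transformations: 'duetm'->'Duetm', 'fyj'->'Fyj', 'snljwg'->'Snljwg'
Result: Duetm Fyj Snljwg


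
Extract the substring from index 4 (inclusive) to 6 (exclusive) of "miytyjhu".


Input string: 'miytyjhu'
Operation: slice [4:6]
Extract characters: s[4]='y', s[5]='j'
Result: yj


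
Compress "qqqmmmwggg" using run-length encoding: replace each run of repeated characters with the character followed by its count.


Input: 'qqqmmmwggg'
Operation: identify consecutive runs
Runs: 'qqq' -> q3, 'mmm' -> m3, 'w' -> w1, 'ggg' -> g3
Encoded: q3m3w1g3


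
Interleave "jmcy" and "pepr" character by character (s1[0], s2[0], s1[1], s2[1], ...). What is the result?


String 1: 'jmcy'
String 2: 'pepr'
Operation: alternate characters
Pairs: 'j'+'p', 'm'+'e', 'c'+'p', 'y'+'r'
Result: jpmecpyr


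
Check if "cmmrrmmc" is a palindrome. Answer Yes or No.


Input string: 'cmmrrmmc'
Reversed: 'cmmrrmmc'
Compare pairs: s[0]='c' vs s[7]='c' (match), s[1]='m' vs s[6]='m' (match), s[2]='m' vs s[5]='m' (match), s[3]='r' vs s[4]='r' (match)
Palindrome: Yes


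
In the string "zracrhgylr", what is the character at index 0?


Input string: 'zracrhgylr'
Operation: get character at index 0
Index mapping: s[0]='z'
Result: 'z'


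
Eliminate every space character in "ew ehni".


Input string: 'ew ehni'
Operation: remove all spaces
Words: 'ew', 'ehni'
Join without spaces: ewehni


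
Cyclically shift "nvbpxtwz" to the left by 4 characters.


Input: 'nvbpxtwz', shift = 4
Operation: split at index 4 and swap parts
Front part s[0:4] = 'nvbp'
Back part s[4:] = 'xtwz'
Rotated = back + front = 'xtwz' + 'nvbp'
Result: xtwznvbp


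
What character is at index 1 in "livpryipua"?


Input string: 'livpryipua'
Operation: get character at index 1
Index mapping: s[0]='l', s[1]='i'
Result: 'i'


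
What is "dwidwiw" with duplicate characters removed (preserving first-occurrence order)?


Input: 'dwidwiw'
Operation: keep first occurrence of each character
Scan: s[0]='d' new -> keep; s[1]='w' new -> keep; s[2]='i' new -> keep; s[3]='d' seen -> skip; s[4]='w' seen -> skip; s[5]='i' seen -> skip; s[6]='w' seen -> skip
Result: dwi


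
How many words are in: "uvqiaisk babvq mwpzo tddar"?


Input string: 'uvqiaisk babvq mwpzo tddar'
Operation: split by spaces
Words found: 'uvqiaisk', 'babvq', 'mwpzo', 'tddar'
Word count: 4


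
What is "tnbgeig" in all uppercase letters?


Input string: 'tnbgeig'
Operation: convert each letter to uppercase
Mapping: 't'->'T', 'n'->'N', 'b'->'B', 'g'->'G', 'e'->'E', 'i'->'I', 'g'->'G'
Result: TNBGEIG


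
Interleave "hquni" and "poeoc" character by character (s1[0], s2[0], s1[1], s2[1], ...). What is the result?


String 1: 'hquni'
String 2: 'poeoc'
Operation: alternate characters
Pairs: 'h'+'p', 'q'+'o', 'u'+'e', 'n'+'o', 'i'+'c'
Result: hpqouenoic


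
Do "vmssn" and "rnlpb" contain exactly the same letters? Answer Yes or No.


String 1: 'vmssn' -> sorted: 'mnssv'
String 2: 'rnlpb' -> sorted: 'blnpr'
Compare sorted forms: 'mnssv' != 'blnpr'
Anagram: No


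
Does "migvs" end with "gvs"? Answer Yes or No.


Input string: 'migvs'
Suffix to check: 'gvs'
Last 3 characters of input: 'gvs'
Match: True
Result: Yes


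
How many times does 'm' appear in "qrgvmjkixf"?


Input string: 'qrgvmjkixf'
Target character: 'm'
Scan each position: s[4]='m'
Matches found at indices: 4
Total: 1


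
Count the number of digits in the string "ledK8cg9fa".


Input string: 'ledK8cg9fa'
Operation: count digit characters (0-9)
Scan: 'l', 'e', 'd', 'K', '8'(digit), 'c', 'g', '9'(digit), 'f', 'a'
Digits found: 2
Result: 2


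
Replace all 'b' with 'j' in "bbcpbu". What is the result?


Input string: 'bbcpbu'
Operation: replace 'b' with 'j'
Positions of 'b': 0, 1, 4
After replacement: jjcpju


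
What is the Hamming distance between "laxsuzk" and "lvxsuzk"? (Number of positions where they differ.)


String 1: 'laxsuzk'
String 2: 'lvxsuzk'
Compare each position: pos 0: 'l'=='l', pos 1: 'a'!='v', pos 2: 'x'=='x', pos 3: 's'=='s', pos 4: 'u'=='u', pos 5: 'z'=='z', pos 6: 'k'=='k'
Differing positions: 1
Hamming distance: 1


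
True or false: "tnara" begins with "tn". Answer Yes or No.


Input string: 'tnara'
Prefix to check: 'tn'
First 2 characters of input: 'tn'
Match: True
Result: Yes


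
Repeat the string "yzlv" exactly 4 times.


Input string: 'yzlv'
Operation: repeat 4 times
Concatenation: 'yzlv' + 'yzlv' + 'yzlv' + 'yzlv'
Result: yzlvyzlvyzlvyzlv


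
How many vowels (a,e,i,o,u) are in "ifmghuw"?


Input string: 'ifmghuw'
Operation: count vowels (a, e, i, o, u)
Scan: s[0]='i' (vowel), s[1]='f', s[2]='m', s[3]='g', s[4]='h', s[5]='u' (vowel), s[6]='w'
Vowels found: 2
Result: 2


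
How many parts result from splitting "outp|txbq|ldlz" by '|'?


Input string: 'outp|txbq|ldlz'
Delimiter: '|'
Split result: 'outp', 'txbq', 'ldlz'
Number of parts: 3


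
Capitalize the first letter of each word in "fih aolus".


Input string: 'fih aolus'
Operation: capitalize first letter of each word
Word transformations: 'fih'->'Fih', 'aolus'->'Aolus'
Result: Fih Aolus


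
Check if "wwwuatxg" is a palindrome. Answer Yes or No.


Input string: 'wwwuatxg'
Reversed: 'gxtauwww'
Compare pairs: s[0]='w' vs s[7]='g' (mismatch), s[1]='w' vs s[6]='x' (mismatch), s[2]='w' vs s[5]='t' (mismatch), s[3]='u' vs s[4]='a' (mismatch)
Palindrome: No


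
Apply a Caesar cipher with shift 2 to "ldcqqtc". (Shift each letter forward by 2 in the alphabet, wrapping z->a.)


Input: 'ldcqqtc', shift = 2
Operation: for each letter, (position + 2) mod 26
Mapping: 'l'(11+2=13)->'n', 'd'(3+2=5)->'f', 'c'(2+2=4)->'e', 'q'(16+2=18)->'s', 'q'(16+2=18)->'s', 't'(19+2=21)->'v', 'c'(2+2=4)->'e'
Result: nfessve


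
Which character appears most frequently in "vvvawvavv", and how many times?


Input: 'vvvawvavv'
Operation: tally each character
Counts: 'a':2, 'v':6, 'w':1
Maximum: 'v' appears 6 times


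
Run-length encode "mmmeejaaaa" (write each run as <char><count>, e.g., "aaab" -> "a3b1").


Input: 'mmmeejaaaa'
Operation: identify consecutive runs
Runs: 'mmm' -> m3, 'ee' -> e2, 'j' -> j1, 'aaaa' -> a4
Encoded: m3e2j1a4


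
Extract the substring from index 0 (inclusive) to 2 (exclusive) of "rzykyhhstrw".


Input string: 'rzykyhhstrw'
Operation: slice [0:2]
Extract characters: s[0]='r', s[1]='z'
Result: rz


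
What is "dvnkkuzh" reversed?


Input string: 'dvnkkuzh'
Operation: reverse character order
Original order: 'd' -> 'v' -> 'n' -> 'k' -> 'k' -> 'u' -> 'z' -> 'h'
Reversed order: 'h' -> 'z' -> 'u' -> 'k' -> 'k' -> 'n' -> 'v' -> 'd'
Result: hzukknvd


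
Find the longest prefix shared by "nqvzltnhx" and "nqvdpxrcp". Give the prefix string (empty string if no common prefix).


String 1: 'nqvzltnhx'
String 2: 'nqvdpxrcp'
Compare position by position:
pos 0: 'n' vs 'n' match
pos 1: 'q' vs 'q' match
pos 2: 'v' vs 'v' match
pos 3: 'z' vs 'd' differ -> stop
Longest common prefix: "nqv" (length 3)


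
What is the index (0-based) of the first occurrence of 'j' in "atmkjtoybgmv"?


Input string: 'atmkjtoybgmv'
Target: 'j'
Scanning left to right: s[0]='a', s[1]='t', s[2]='m', s[3]='k', s[4]='j'
First match at index: 4


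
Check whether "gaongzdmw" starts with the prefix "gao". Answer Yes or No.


Input string: 'gaongzdmw'
Prefix to check: 'gao'
First 3 characters of input: 'gao'
Match: True
Result: Yes


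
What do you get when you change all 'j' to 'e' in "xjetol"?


Input string: 'xjetol'
Operation: replace 'j' with 'e'
Positions of 'j': 1
After replacement: xeetol


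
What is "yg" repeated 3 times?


Input string: 'yg'
Operation: repeat 3 times
Concatenation: 'yg' + 'yg' + 'yg'
Result: ygygyg


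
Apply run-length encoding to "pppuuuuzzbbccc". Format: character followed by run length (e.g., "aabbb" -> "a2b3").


Input: 'pppuuuuzzbbccc'
Operation: identify consecutive runs
Runs: 'ppp' -> p3, 'uuuu' -> u4, 'zz' -> z2, 'bb' -> b2, 'ccc' -> c3
Encoded: p3u4z2b2c3


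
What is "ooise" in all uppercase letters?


Input string: 'ooise'
Operation: convert each letter to uppercase
Mapping: 'o'->'O', 'o'->'O', 'i'->'I', 's'->'S', 'e'->'E'
Result: OOISE


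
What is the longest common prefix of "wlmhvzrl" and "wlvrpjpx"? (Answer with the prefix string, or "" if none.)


String 1: 'wlmhvzrl'
String 2: 'wlvrpjpx'
Compare position by position:
pos 0: 'w' vs 'w' match
pos 1: 'l' vs 'l' match
pos 2: 'm' vs 'v' differ -> stop
Longest common prefix: "wl" (length 2)


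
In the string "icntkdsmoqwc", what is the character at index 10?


Input string: 'icntkdsmoqwc'
Operation: get character at index 10
Index mapping: s[0]='i', s[1]='c', s[2]='n', s[3]='t', s[4]='k', s[5]='d', s[6]='s', s[7]='m', s[8]='o', s[9]='q', s[10]='w'
Result: 'w'


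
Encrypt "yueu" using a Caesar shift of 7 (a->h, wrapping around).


Input: 'yueu', shift = 7
Operation: for each letter, (position + 7) mod 26
Mapping: 'y'(24+7=31, 31 mod 26=5)->'f', 'u'(20+7=27, 27 mod 26=1)->'b', 'e'(4+7=11)->'l', 'u'(20+7=27, 27 mod 26=1)->'b'
Result: fblb


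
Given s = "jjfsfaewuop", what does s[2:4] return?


Input string: 'jjfsfaewuop'
Operation: slice [2:4]
Extract characters: s[2]='f', s[3]='s'
Result: fs


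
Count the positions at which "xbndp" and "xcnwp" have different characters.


String 1: 'xbndp'
String 2: 'xcnwp'
Compare each position: pos 0: 'x'=='x', pos 1: 'b'!='c', pos 2: 'n'=='n', pos 3: 'd'!='w', pos 4: 'p'=='p'
Differing positions: 2
Hamming distance: 2


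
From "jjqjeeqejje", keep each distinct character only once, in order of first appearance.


Input: 'jjqjeeqejje'
Operation: keep first occurrence of each character
Scan: s[0]='j' new -> keep; s[1]='j' seen -> skip; s[2]='q' new -> keep; s[3]='j' seen -> skip; s[4]='e' new -> keep; s[5]='e' seen -> skip; s[6]='q' seen -> skip; s[7]='e' seen -> skip; s[8]='j' seen -> skip; s[9]='j' seen -> skip; s[10]='e' seen -> skip
Result: jqe


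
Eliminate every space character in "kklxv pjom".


Input string: 'kklxv pjom'
Operation: remove all spaces
Words: 'kklxv', 'pjom'
Join without spaces: kklxvpjom


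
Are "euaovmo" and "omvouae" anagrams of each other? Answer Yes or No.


String 1: 'euaovmo' -> sorted: 'aemoouv'
String 2: 'omvouae' -> sorted: 'aemoouv'
Compare sorted forms: 'aemoouv' == 'aemoouv'
Anagram: Yes


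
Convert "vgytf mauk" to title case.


Input string: 'vgytf mauk'
Operation: capitalize first letter of each word
Word transformations: 'vgytf'->'Vgytf', 'mauk'->'Mauk'
Result: Vgytf Mauk


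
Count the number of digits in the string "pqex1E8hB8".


Input string: 'pqex1E8hB8'
Operation: count digit characters (0-9)
Scan: 'p', 'q', 'e', 'x', '1'(digit), 'E', '8'(digit), 'h', 'B', '8'(digit)
Digits found: 3
Result: 3


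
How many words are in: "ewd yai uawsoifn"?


Input string: 'ewd yai uawsoifn'
Operation: split by spaces
Words found: 'ewd', 'yai', 'uawsoifn'
Word count: 3


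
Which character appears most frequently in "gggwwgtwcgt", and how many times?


Input: 'gggwwgtwcgt'
Operation: tally each character
Counts: 'c':1, 'g':5, 't':2, 'w':3
Maximum: 'g' appears 5 times


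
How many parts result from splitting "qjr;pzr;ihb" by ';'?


Input string: 'qjr;pzr;ihb'
Delimiter: ';'
Split result: 'qjr', 'pzr', 'ihb'
Number of parts: 3


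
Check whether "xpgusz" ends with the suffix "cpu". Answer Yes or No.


Input string: 'xpgusz'
Suffix to check: 'cpu'
Last 3 characters of input: 'usz'
Match: False
Result: No


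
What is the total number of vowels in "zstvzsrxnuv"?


Input string: 'zstvzsrxnuv'
Operation: count vowels (a, e, i, o, u)
Scan: s[0]='z', s[1]='s', s[2]='t', s[3]='v', s[4]='z', s[5]='s', s[6]='r', s[7]='x', s[8]='n', s[9]='u' (vowel), s[10]='v'
Vowels found: 1
Result: 1


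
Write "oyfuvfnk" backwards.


Input string: 'oyfuvfnk'
Operation: reverse character order
Original order: 'o' -> 'y' -> 'f' -> 'u' -> 'v' -> 'f' -> 'n' -> 'k'
Reversed order: 'k' -> 'n' -> 'f' -> 'v' -> 'u' -> 'f' -> 'y' -> 'o'
Result: knfvufyo


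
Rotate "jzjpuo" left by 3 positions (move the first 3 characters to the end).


Input: 'jzjpuo', shift = 3
Operation: split at index 3 and swap parts
Front part s[0:3] = 'jzj'
Back part s[3:] = 'puo'
Rotated = back + front = 'puo' + 'jzj'
Result: puojzj


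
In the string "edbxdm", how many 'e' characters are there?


Input string: 'edbxdm'
Target character: 'e'
Scan each position: s[0]='e'
Matches found at indices: 0
Total: 1


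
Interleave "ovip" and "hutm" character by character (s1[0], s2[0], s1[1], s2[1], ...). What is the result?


String 1: 'ovip'
String 2: 'hutm'
Operation: alternate characters
Pairs: 'o'+'h', 'v'+'u', 'i'+'t', 'p'+'m'
Result: ohvuitpm


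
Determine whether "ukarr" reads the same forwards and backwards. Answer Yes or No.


Input string: 'ukarr'
Reversed: 'rraku'
Compare pairs: s[0]='u' vs s[4]='r' (mismatch), s[1]='k' vs s[3]='r' (mismatch)
Palindrome: No


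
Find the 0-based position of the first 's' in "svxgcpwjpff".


Input string: 'svxgcpwjpff'
Target: 's'
Scanning left to right: s[0]='s'
First match at index: 0


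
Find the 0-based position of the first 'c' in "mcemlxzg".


Input string: 'mcemlxzg'
Target: 'c'
Scanning left to right: s[0]='m', s[1]='c'
First match at index: 1


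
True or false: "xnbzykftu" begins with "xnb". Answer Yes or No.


Input string: 'xnbzykftu'
Prefix to check: 'xnb'
First 3 characters of input: 'xnb'
Match: True
Result: Yes


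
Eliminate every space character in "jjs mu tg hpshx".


Input string: 'jjs mu tg hpshx'
Operation: remove all spaces
Words: 'jjs', 'mu', 'tg', 'hpshx'
Join without spaces: jjsmutghpshx


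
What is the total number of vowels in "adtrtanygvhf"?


Input string: 'adtrtanygvhf'
Operation: count vowels (a, e, i, o, u)
Scan: s[0]='a' (vowel), s[1]='d', s[2]='t', s[3]='r', s[4]='t', s[5]='a' (vowel), s[6]='n', s[7]='y', s[8]='g', s[9]='v', s[10]='h', s[11]='f'
Vowels found: 2
Result: 2


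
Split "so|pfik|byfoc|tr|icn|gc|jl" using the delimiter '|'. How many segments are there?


Input string: 'so|pfik|byfoc|tr|icn|gc|jl'
Delimiter: '|'
Split result: 'so', 'pfik', 'byfoc', 'tr', 'icn', 'gc', 'jl'
Number of parts: 7


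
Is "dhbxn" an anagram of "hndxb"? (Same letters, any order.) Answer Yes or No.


String 1: 'hndxb' -> sorted: 'bdhnx'
String 2: 'dhbxn' -> sorted: 'bdhnx'
Compare sorted forms: 'bdhnx' == 'bdhnx'
Anagram: Yes


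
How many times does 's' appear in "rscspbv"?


Input string: 'rscspbv'
Target character: 's'
Scan each position: s[1]='s', s[3]='s'
Matches found at indices: 1, 3
Total: 2


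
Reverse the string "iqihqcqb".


Input string: 'iqihqcqb'
Operation: reverse character order
Original order: 'i' -> 'q' -> 'i' -> 'h' -> 'q' -> 'c' -> 'q' -> 'b'
Reversed order: 'b' -> 'q' -> 'c' -> 'q' -> 'h' -> 'i' -> 'q' -> 'i'
Result: bqcqhiqi


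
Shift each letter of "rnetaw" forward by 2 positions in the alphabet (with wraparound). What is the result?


Input: 'rnetaw', shift = 2
Operation: for each letter, (position + 2) mod 26
Mapping: 'r'(17+2=19)->'t', 'n'(13+2=15)->'p', 'e'(4+2=6)->'g', 't'(19+2=21)->'v', 'a'(0+2=2)->'c', 'w'(22+2=24)->'y'
Result: tpgvcy


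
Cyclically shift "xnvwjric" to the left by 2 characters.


Input: 'xnvwjric', shift = 2
Operation: split at index 2 and swap parts
Front part s[0:2] = 'xn'
Back part s[2:] = 'vwjric'
Rotated = back + front = 'vwjric' + 'xn'
Result: vwjricxn


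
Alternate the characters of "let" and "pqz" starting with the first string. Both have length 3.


String 1: 'let'
String 2: 'pqz'
Operation: alternate characters
Pairs: 'l'+'p', 'e'+'q', 't'+'z'
Result: lpeqtz


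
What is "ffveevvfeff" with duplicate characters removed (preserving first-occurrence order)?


Input: 'ffveevvfeff'
Operation: keep first occurrence of each character
Scan: s[0]='f' new -> keep; s[1]='f' seen -> skip; s[2]='v' new -> keep; s[3]='e' new -> keep; s[4]='e' seen -> skip; s[5]='v' seen -> skip; s[6]='v' seen -> skip; s[7]='f' seen -> skip; s[8]='e' seen -> skip; s[9]='f' seen -> skip; s[10]='f' seen -> skip
Result: fve


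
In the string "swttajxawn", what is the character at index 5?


Input string: 'swttajxawn'
Operation: get character at index 5
Index mapping: s[0]='s', s[1]='w', s[2]='t', s[3]='t', s[4]='a', s[5]='j'
Result: 'j'


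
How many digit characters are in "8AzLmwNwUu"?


Input string: '8AzLmwNwUu'
Operation: count digit characters (0-9)
Scan: '8'(digit), 'A', 'z', 'L', 'm', 'w', 'N', 'w', 'U', 'u'
Digits found: 1
Result: 1


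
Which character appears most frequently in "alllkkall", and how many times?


Input: 'alllkkall'
Operation: tally each character
Counts: 'a':2, 'k':2, 'l':5
Maximum: 'l' appears 5 times


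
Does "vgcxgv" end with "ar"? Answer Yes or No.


Input string: 'vgcxgv'
Suffix to check: 'ar'
Last 2 characters of input: 'gv'
Match: False
Result: No


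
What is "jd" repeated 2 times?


Input string: 'jd'
Operation: repeat 2 times
Concatenation: 'jd' + 'jd'
Result: jdjd


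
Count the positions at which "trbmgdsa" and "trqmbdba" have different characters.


String 1: 'trbmgdsa'
String 2: 'trqmbdba'
Compare each position: pos 0: 't'=='t', pos 1: 'r'=='r', pos 2: 'b'!='q', pos 3: 'm'=='m', pos 4: 'g'!='b', pos 5: 'd'=='d', pos 6: 's'!='b', pos 7: 'a'=='a'
Differing positions: 3
Hamming distance: 3


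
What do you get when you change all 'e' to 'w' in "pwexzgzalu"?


Input string: 'pwexzgzalu'
Operation: replace 'e' with 'w'
Positions of 'e': 2
After replacement: pwwxzgzalu


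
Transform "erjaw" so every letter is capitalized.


Input string: 'erjaw'
Operation: convert each letter to uppercase
Mapping: 'e'->'E', 'r'->'R', 'j'->'J', 'a'->'A', 'w'->'W'
Result: ERJAW


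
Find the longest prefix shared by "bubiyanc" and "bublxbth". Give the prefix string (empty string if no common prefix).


String 1: 'bubiyanc'
String 2: 'bublxbth'
Compare position by position:
pos 0: 'b' vs 'b' match
pos 1: 'u' vs 'u' match
pos 2: 'b' vs 'b' match
pos 3: 'i' vs 'l' differ -> stop
Longest common prefix: "bub" (length 3)


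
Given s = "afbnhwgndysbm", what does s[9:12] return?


Input string: 'afbnhwgndysbm'
Operation: slice [9:12]
Extract characters: s[9]='y', s[10]='s', s[11]='b'
Result: ysb


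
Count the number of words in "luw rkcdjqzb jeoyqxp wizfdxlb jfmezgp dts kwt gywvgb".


Input string: 'luw rkcdjqzb jeoyqxp wizfdxlb jfmezgp dts kwt gywvgb'
Operation: split by spaces
Words found: 'luw', 'rkcdjqzb', 'jeoyqxp', 'wizfdxlb', 'jfmezgp', 'dts', 'kwt', 'gywvgb'
Word count: 8


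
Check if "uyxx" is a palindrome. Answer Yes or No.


Input string: 'uyxx'
Reversed: 'xxyu'
Compare pairs: s[0]='u' vs s[3]='x' (mismatch), s[1]='y' vs s[2]='x' (mismatch)
Palindrome: No


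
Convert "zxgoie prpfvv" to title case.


Input string: 'zxgoie prpfvv'
Operation: capitalize first letter of each word
Word transformations: 'zxgoie'->'Zxgoie', 'prpfvv'->'Prpfvv'
Result: Zxgoie Prpfvv


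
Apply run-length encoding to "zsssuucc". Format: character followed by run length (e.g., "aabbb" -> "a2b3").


Input: 'zsssuucc'
Operation: identify consecutive runs
Runs: 'z' -> z1, 'sss' -> s3, 'uu' -> u2, 'cc' -> c2
Encoded: z1s3u2c2


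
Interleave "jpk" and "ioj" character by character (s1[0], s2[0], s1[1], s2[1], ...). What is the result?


String 1: 'jpk'
String 2: 'ioj'
Operation: alternate characters
Pairs: 'j'+'i', 'p'+'o', 'k'+'j'
Result: jipokj


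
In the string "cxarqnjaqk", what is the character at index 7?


Input string: 'cxarqnjaqk'
Operation: get character at index 7
Index mapping: s[0]='c', s[1]='x', s[2]='a', s[3]='r', s[4]='q', s[5]='n', s[6]='j', s[7]='a'
Result: 'a'


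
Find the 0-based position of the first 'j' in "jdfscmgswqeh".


Input string: 'jdfscmgswqeh'
Target: 'j'
Scanning left to right: s[0]='j'
First match at index: 0


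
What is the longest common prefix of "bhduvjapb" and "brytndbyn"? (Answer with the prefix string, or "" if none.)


String 1: 'bhduvjapb'
String 2: 'brytndbyn'
Compare position by position:
pos 0: 'b' vs 'b' match
pos 1: 'h' vs 'r' differ -> stop
Longest common prefix: "b" (length 1)


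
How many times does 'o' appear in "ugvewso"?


Input string: 'ugvewso'
Target character: 'o'
Scan each position: s[6]='o'
Matches found at indices: 6
Total: 1


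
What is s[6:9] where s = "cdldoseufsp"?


Input string: 'cdldoseufsp'
Operation: slice [6:9]
Extract characters: s[6]='e', s[7]='u', s[8]='f'
Result: euf


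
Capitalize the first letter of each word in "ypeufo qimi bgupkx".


Input string: 'ypeufo qimi bgupkx'
Operation: capitalize first letter of each word
Word transformations: 'ypeufo'->'Ypeufo', 'qimi'->'Qimi', 'bgupkx'->'Bgupkx'
Result: Ypeufo Qimi Bgupkx


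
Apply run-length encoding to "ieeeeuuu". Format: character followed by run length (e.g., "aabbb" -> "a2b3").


Input: 'ieeeeuuu'
Operation: identify consecutive runs
Runs: 'i' -> i1, 'eeee' -> e4, 'uuu' -> u3
Encoded: i1e4u3


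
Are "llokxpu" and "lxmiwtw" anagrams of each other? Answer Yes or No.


String 1: 'llokxpu' -> sorted: 'kllopux'
String 2: 'lxmiwtw' -> sorted: 'ilmtwwx'
Compare sorted forms: 'kllopux' != 'ilmtwwx'
Anagram: No


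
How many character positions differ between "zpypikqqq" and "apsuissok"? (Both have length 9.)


String 1: 'zpypikqqq'
String 2: 'apsuissok'
Compare each position: pos 0: 'z'!='a', pos 1: 'p'=='p', pos 2: 'y'!='s', pos 3: 'p'!='u', pos 4: 'i'=='i', pos 5: 'k'!='s', pos 6: 'q'!='s', pos 7: 'q'!='o', pos 8: 'q'!='k'
Differing positions: 7
Hamming distance: 7


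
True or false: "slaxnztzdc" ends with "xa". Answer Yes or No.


Input string: 'slaxnztzdc'
Suffix to check: 'xa'
Last 2 characters of input: 'dc'
Match: False
Result: No


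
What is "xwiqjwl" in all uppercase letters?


Input string: 'xwiqjwl'
Operation: convert each letter to uppercase
Mapping: 'x'->'X', 'w'->'W', 'i'->'I', 'q'->'Q', 'j'->'J', 'w'->'W', 'l'->'L'
Result: XWIQJWL


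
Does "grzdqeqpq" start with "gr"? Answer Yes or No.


Input string: 'grzdqeqpq'
Prefix to check: 'gr'
First 2 characters of input: 'gr'
Match: True
Result: Yes


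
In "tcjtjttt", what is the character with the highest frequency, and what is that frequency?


Input: 'tcjtjttt'
Operation: tally each character
Counts: 'c':1, 'j':2, 't':5
Maximum: 't' appears 5 times


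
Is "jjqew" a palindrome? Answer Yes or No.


Input string: 'jjqew'
Reversed: 'weqjj'
Compare pairs: s[0]='j' vs s[4]='w' (mismatch), s[1]='j' vs s[3]='e' (mismatch)
Palindrome: No


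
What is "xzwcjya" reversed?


Input string: 'xzwcjya'
Operation: reverse character order
Original order: 'x' -> 'z' -> 'w' -> 'c' -> 'j' -> 'y' -> 'a'
Reversed order: 'a' -> 'y' -> 'j' -> 'c' -> 'w' -> 'z' -> 'x'
Result: ayjcwzx


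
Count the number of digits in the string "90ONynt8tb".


Input string: '90ONynt8tb'
Operation: count digit characters (0-9)
Scan: '9'(digit), '0'(digit), 'O', 'N', 'y', 'n', 't', '8'(digit), 't', 'b'
Digits found: 3
Result: 3


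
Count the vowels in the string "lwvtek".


Input string: 'lwvtek'
Operation: count vowels (a, e, i, o, u)
Scan: s[0]='l', s[1]='w', s[2]='v', s[3]='t', s[4]='e' (vowel), s[5]='k'
Vowels found: 1
Result: 1


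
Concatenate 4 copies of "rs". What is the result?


Input string: 'rs'
Operation: repeat 4 times
Concatenation: 'rs' + 'rs' + 'rs' + 'rs'
Result: rsrsrsrs


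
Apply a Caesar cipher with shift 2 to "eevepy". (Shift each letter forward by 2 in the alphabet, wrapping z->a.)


Input: 'eevepy', shift = 2
Operation: for each letter, (position + 2) mod 26
Mapping: 'e'(4+2=6)->'g', 'e'(4+2=6)->'g', 'v'(21+2=23)->'x', 'e'(4+2=6)->'g', 'p'(15+2=17)->'r', 'y'(24+2=26, 26 mod 26=0)->'a'
Result: ggxgra


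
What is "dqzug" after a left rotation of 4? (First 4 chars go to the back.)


Input: 'dqzug', shift = 4
Operation: split at index 4 and swap parts
Front part s[0:4] = 'dqzu'
Back part s[4:] = 'g'
Rotated = back + front = 'g' + 'dqzu'
Result: gdqzu


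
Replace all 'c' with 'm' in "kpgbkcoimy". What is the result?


Input string: 'kpgbkcoimy'
Operation: replace 'c' with 'm'
Positions of 'c': 5
After replacement: kpgbkmoimy


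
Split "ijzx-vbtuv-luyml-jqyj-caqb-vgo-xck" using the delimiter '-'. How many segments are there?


Input string: 'ijzx-vbtuv-luyml-jqyj-caqb-vgo-xck'
Delimiter: '-'
Split result: 'ijzx', 'vbtuv', 'luyml', 'jqyj', 'caqb', 'vgo', 'xck'
Number of parts: 7


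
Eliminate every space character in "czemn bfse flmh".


Input string: 'czemn bfse flmh'
Operation: remove all spaces
Words: 'czemn', 'bfse', 'flmh'
Join without spaces: czemnbfseflmh


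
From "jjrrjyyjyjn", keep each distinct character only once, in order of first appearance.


Input: 'jjrrjyyjyjn'
Operation: keep first occurrence of each character
Scan: s[0]='j' new -> keep; s[1]='j' seen -> skip; s[2]='r' new -> keep; s[3]='r' seen -> skip; s[4]='j' seen -> skip; s[5]='y' new -> keep; s[6]='y' seen -> skip; s[7]='j' seen -> skip; s[8]='y' seen -> skip; s[9]='j' seen -> skip; s[10]='n' new -> keep
Result: jryn


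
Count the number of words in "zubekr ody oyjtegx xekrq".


Input string: 'zubekr ody oyjtegx xekrq'
Operation: split by spaces
Words found: 'zubekr', 'ody', 'oyjtegx', 'xekrq'
Word count: 4


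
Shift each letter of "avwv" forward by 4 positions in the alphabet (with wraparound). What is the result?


Input: 'avwv', shift = 4
Operation: for each letter, (position + 4) mod 26
Mapping: 'a'(0+4=4)->'e', 'v'(21+4=25)->'z', 'w'(22+4=26, 26 mod 26=0)->'a', 'v'(21+4=25)->'z'
Result: ezaz


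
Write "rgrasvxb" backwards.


Input string: 'rgrasvxb'
Operation: reverse character order
Original order: 'r' -> 'g' -> 'r' -> 'a' -> 's' -> 'v' -> 'x' -> 'b'
Reversed order: 'b' -> 'x' -> 'v' -> 's' -> 'a' -> 'r' -> 'g' -> 'r'
Result: bxvsargr


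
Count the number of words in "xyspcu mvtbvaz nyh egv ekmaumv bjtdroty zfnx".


Input string: 'xyspcu mvtbvaz nyh egv ekmaumv bjtdroty zfnx'
Operation: split by spaces
Words found: 'xyspcu', 'mvtbvaz', 'nyh', 'egv', 'ekmaumv', 'bjtdroty', 'zfnx'
Word count: 7
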